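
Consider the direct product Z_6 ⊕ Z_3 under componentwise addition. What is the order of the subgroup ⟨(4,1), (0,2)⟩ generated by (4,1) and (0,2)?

9

|⟨(4,1)⟩| = 3 and |⟨(0,2)⟩| = 3, so |H| is a multiple of lcm(3, 3) = 3 and divides |G| = 18.
Closing under the operation: H = {(0,0), (0,1), (0,2), (2,0), (2,1), (2,2), (4,0), (4,1), (4,2)}, so |H| = 9.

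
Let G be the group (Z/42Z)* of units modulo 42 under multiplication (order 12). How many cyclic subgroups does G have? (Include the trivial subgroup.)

Group the elements of G by the cyclic subgroup they generate; each cyclic subgroup of order d accounts for φ(d) elements.
Cyclic subgroups by order — order 1: 1; order 2: 3; order 3: 1; order 6: 3.
Total: 8.

8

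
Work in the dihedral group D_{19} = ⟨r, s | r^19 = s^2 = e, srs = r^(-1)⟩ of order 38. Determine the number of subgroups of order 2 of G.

|G| = 38 and 2 | 38, so subgroups of order 2 are possible by Lagrange.
The subgroups of order 2 are: {e, r^10s}; {e, r^11s}; {e, r^12s}; {e, r^13s}; … (19 in all).
So G has 19 subgroups of order 2.

19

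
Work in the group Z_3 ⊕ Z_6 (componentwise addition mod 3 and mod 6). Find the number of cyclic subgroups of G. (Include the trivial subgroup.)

10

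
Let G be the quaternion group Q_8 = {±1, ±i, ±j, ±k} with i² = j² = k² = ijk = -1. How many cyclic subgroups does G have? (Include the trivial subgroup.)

5

Each element a generates a cyclic subgroup ⟨a⟩; distinct elements may generate the same one (a cyclic group of order d has φ(d) generators).
Cyclic subgroups by order — order 1: 1; order 2: 1; order 4: 3.
Total: 5.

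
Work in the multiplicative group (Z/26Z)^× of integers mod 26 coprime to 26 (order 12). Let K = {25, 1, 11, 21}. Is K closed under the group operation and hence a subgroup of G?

No

11 ∈ K but its inverse 19 ∉ K, so K is not a subgroup.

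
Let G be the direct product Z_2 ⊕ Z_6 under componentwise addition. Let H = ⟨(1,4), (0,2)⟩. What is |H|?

6

|⟨(1,4)⟩| = 6 and |⟨(0,2)⟩| = 3, so |H| is a multiple of lcm(6, 3) = 6 and divides |G| = 12.
Closing under the operation: H = {(0,0), (0,2), (0,4), (1,0), (1,2), (1,4)}, so |H| = 6.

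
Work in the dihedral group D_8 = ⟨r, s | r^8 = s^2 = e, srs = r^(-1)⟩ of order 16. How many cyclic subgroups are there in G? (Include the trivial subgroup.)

12

Each element a generates a cyclic subgroup ⟨a⟩; distinct elements may generate the same one (a cyclic group of order d has φ(d) generators).
Cyclic subgroups by order — order 1: 1; order 2: 9; order 4: 1; order 8: 1.
Total: 12.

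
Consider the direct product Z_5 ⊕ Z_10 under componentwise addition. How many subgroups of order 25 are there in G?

|G| = 50 and 25 | 50, so subgroups of order 25 are possible by Lagrange.
The subgroups of order 25 are: {(0,0), (0,2), (0,4), (0,6), (0,8), (1,0), (1,2), (1,4), (1,6), (1,8), (2,0), (2,2), (2,4), (2,6), (2,8), (3,0), (3,2), (3,4), (3,6), (3,8), (4,0), (4,2), (4,4), (4,6), (4,8)}.
So G has 1 subgroup of order 25.

1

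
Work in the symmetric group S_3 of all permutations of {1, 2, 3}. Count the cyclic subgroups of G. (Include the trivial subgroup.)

Each element a generates a cyclic subgroup ⟨a⟩; distinct elements may generate the same one (a cyclic group of order d has φ(d) generators).
Cyclic subgroups by order — order 1: 1; order 2: 3; order 3: 1.
Total: 5.

5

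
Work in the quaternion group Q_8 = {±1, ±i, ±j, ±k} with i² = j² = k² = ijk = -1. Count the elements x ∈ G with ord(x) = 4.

The elements of order 4 are: i, -i, j, -j, k, -k.
That's 6.

6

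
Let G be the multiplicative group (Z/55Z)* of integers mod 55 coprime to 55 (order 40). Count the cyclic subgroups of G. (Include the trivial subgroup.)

12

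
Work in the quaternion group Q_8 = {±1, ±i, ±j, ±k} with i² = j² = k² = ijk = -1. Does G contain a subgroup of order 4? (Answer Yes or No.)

Yes

4 | 8. A subgroup of order 4 is {1, -1, i, -i}.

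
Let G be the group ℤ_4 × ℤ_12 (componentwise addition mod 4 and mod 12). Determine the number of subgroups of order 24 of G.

3

|G| = 48 and 24 | 48, so subgroups of order 24 are possible by Lagrange.
The subgroups of order 24 are: {(0,0), (0,1), (0,2), (0,3), (0,4), (0,5), (0,6), (0,7), (0,8), (0,9), (0,10), (0,11), (2,0), (2,1), (2,2), (2,3), (2,4), (2,5), (2,6), (2,7), (2,8), (2,9), (2,10), (2,11)}; {(0,0), (0,2), (0,4), (0,6), (0,8), (0,10), (1,0), (1,2), (1,4), (1,6), (1,8), (1,10), (2,0), (2,2), (2,4), (2,6), (2,8), (2,10), (3,0), (3,2), (3,4), (3,6), (3,8), (3,10)}; {(0,0), (0,2), (0,4), (0,6), (0,8), (0,10), (1,1), (1,3), (1,5), (1,7), (1,9), (1,11), (2,0), (2,2), (2,4), (2,6), (2,8), (2,10), (3,1), (3,3), (3,5), (3,7), (3,9), (3,11)}.
So G has 3 subgroups of order 24.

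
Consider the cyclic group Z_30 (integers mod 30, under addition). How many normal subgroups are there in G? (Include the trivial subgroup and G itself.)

G is abelian, so every subgroup is normal.
G has 8 subgroups in total, hence 8 normal subgroups.

8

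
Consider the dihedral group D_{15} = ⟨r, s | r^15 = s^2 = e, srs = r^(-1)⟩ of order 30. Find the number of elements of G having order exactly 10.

No element of G has order 10 (even though 10 | 30).

0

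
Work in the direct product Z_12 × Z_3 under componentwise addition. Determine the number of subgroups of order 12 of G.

4

|G| = 36 and 12 | 36, so subgroups of order 12 are possible by Lagrange.
The subgroups of order 12 are: {(0,0), (0,1), (0,2), (3,0), (3,1), (3,2), (6,0), (6,1), (6,2), (9,0), (9,1), (9,2)}; {(0,0), (1,0), (2,0), (3,0), (4,0), (5,0), (6,0), (7,0), (8,0), (9,0), (10,0), (11,0)}; {(0,0), (1,1), (2,2), (3,0), (4,1), (5,2), (6,0), (7,1), (8,2), (9,0), (10,1), (11,2)}; {(0,0), (1,2), (2,1), (3,0), (4,2), (5,1), (6,0), (7,2), (8,1), (9,0), (10,2), (11,1)}.
So G has 4 subgroups of order 12.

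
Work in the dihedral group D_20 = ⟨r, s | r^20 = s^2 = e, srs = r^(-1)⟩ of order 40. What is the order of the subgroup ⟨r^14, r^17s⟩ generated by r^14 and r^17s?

20

|⟨r^14⟩| = 10 and |⟨r^17s⟩| = 2, so |H| is a multiple of lcm(10, 2) = 10 and divides |G| = 40.
Closing under the operation: H = {e, r^2, r^4, r^6, r^8, r^10, r^12, r^14, r^16, r^18, rs, r^3s, r^5s, r^7s, r^9s, r^11s, r^13s, r^15s, r^17s, r^19s}, so |H| = 20.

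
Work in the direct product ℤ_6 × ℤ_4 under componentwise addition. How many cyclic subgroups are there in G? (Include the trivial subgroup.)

12

Group the elements of G by the cyclic subgroup they generate; each cyclic subgroup of order d accounts for φ(d) elements.
Cyclic subgroups by order — order 1: 1; order 2: 3; order 3: 1; order 4: 2; order 6: 3; order 12: 2.
Total: 12.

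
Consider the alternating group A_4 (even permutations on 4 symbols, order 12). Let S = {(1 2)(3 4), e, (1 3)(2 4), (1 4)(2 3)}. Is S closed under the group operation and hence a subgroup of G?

|S| = 4 divides |G| = 12, consistent with Lagrange.
S contains the identity, every element's inverse is in S, and S is closed under ∘: it is a subgroup.

Yes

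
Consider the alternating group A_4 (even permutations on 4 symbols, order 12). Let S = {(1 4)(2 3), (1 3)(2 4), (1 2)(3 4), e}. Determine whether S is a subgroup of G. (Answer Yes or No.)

|S| = 4 divides |G| = 12, consistent with Lagrange.
S contains the identity, every element's inverse is in S, and S is closed under ∘: it is a subgroup.

Yes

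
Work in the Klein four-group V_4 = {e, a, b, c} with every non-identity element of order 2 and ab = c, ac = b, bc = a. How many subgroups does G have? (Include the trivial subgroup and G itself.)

|G| = 4, so by Lagrange every subgroup order divides 4. Divisors: 1, 2, 4.
Subgroups by order — order 1: 1; order 2: 3; order 4: 1.
Total: 1 + 3 + 1 = 5.

5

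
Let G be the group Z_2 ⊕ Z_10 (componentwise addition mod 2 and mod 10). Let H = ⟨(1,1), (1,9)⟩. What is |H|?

10

|⟨(1,1)⟩| = 10 and |⟨(1,9)⟩| = 10, so |H| is a multiple of lcm(10, 10) = 10 and divides |G| = 20.
Closing under the operation: H = {(0,0), (0,2), (0,4), (0,6), (0,8), (1,1), (1,3), (1,5), (1,7), (1,9)}, so |H| = 10.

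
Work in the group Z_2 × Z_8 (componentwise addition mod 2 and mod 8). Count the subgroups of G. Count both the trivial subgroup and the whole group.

|G| = 16, so by Lagrange every subgroup order divides 16. Divisors: 1, 2, 4, 8, 16.
Subgroups by order — order 1: 1; order 2: 3; order 4: 3; order 8: 3; order 16: 1.
Total: 1 + 3 + 3 + 3 + 1 = 11.

11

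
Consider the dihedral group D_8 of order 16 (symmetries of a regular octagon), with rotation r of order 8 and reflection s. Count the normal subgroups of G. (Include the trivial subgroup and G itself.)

7

G has 19 subgroups. Checking conjugation-invariance by order — order 1: 1/1 normal; order 2: 1/9 normal; order 4: 1/5 normal; order 8: 3/3 normal; order 16: 1/1 normal.
Total normal subgroups: 7.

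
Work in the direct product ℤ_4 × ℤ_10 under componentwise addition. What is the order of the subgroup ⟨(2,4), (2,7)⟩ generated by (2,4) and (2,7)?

|⟨(2,4)⟩| = 10 and |⟨(2,7)⟩| = 10, so |H| is a multiple of lcm(10, 10) = 10 and divides |G| = 40.
Closing under the operation: H = {(0,0), (0,1), (0,2), (0,3), (0,4), (0,5), (0,6), (0,7), (0,8), (0,9), (2,0), (2,1), (2,2), (2,3), (2,4), (2,5), (2,6), (2,7), (2,8), (2,9)}, so |H| = 20.

20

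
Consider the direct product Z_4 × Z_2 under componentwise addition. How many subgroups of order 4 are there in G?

3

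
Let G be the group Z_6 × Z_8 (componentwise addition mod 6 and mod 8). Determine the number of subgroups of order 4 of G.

|G| = 48 and 4 | 48, so subgroups of order 4 are possible by Lagrange.
The subgroups of order 4 are: {(0,0), (0,2), (0,4), (0,6)}; {(0,0), (0,4), (3,0), (3,4)}; {(0,0), (0,4), (3,2), (3,6)}.
So G has 3 subgroups of order 4.

3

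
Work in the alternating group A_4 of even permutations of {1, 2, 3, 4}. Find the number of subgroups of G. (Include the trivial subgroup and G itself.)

10

|G| = 12, so by Lagrange every subgroup order divides 12. Divisors: 1, 2, 3, 4, 6, 12.
Subgroups by order — order 1: 1; order 2: 3; order 3: 4; order 4: 1; order 6: 0; order 12: 1.
Total: 1 + 3 + 4 + 1 + 0 + 1 = 10.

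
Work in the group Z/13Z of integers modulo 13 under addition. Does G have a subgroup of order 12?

No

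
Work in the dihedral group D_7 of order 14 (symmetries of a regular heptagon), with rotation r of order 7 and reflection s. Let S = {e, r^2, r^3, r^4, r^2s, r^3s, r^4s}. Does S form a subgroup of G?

No

r^2 ∈ S but its inverse r^5 ∉ S, so S is not a subgroup.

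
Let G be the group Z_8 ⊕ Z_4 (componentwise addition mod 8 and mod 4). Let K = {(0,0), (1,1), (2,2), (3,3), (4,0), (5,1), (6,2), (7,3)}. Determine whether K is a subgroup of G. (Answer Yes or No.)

Yes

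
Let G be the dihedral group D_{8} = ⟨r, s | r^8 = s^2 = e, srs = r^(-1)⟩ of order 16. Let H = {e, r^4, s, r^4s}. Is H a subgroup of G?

|H| = 4 divides |G| = 16, consistent with Lagrange.
H contains the identity, every element's inverse is in H, and H is closed under ·: it is a subgroup.

Yes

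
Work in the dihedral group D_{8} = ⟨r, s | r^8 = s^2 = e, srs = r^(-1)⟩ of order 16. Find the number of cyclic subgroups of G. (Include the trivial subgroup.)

12

Each element a generates a cyclic subgroup ⟨a⟩; distinct elements may generate the same one (a cyclic group of order d has φ(d) generators).
Cyclic subgroups by order — order 1: 1; order 2: 9; order 4: 1; order 8: 1.
Total: 12.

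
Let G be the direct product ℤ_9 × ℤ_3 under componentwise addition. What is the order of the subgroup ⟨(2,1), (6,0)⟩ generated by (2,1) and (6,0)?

9

|⟨(2,1)⟩| = 9 and |⟨(6,0)⟩| = 3, so |H| is a multiple of lcm(9, 3) = 9 and divides |G| = 27.
Closing under the operation: H = {(0,0), (1,2), (2,1), (3,0), (4,2), (5,1), (6,0), (7,2), (8,1)}, so |H| = 9.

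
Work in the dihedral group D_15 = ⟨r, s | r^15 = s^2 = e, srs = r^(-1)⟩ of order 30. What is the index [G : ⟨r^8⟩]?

|⟨r^8⟩| = 15 and |G| = 30.
By Lagrange, [G : H] = |G|/|H| = 30/15 = 2.

2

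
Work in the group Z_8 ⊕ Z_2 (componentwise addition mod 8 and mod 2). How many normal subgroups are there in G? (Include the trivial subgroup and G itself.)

G is abelian, so every subgroup is normal.
G has 11 subgroups in total, hence 11 normal subgroups.

11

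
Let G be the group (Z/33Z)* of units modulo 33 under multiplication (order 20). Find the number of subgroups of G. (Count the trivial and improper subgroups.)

10

|G| = 20, so by Lagrange every subgroup order divides 20. Divisors: 1, 2, 4, 5, 10, 20.
Subgroups by order — order 1: 1; order 2: 3; order 4: 1; order 5: 1; order 10: 3; order 20: 1.
Total: 1 + 3 + 1 + 1 + 3 + 1 = 10.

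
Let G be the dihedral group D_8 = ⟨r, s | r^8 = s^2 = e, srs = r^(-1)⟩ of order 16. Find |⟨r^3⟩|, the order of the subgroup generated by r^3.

Computing powers of r^3: the smallest k with (r^3)^k = e is k = 8.

8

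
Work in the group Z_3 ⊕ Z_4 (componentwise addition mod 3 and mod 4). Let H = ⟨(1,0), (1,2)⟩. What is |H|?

|⟨(1,0)⟩| = 3 and |⟨(1,2)⟩| = 6, so |H| is a multiple of lcm(3, 6) = 6 and divides |G| = 12.
Closing under the operation: H = {(0,0), (0,2), (1,0), (1,2), (2,0), (2,2)}, so |H| = 6.

6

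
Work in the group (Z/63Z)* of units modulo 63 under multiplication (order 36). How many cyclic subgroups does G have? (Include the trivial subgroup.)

20

Each element a generates a cyclic subgroup ⟨a⟩; distinct elements may generate the same one (a cyclic group of order d has φ(d) generators).
Cyclic subgroups by order — order 1: 1; order 2: 3; order 3: 4; order 6: 12.
Total: 20.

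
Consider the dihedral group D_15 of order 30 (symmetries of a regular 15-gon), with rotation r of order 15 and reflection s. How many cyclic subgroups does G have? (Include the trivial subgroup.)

19

Group the elements of G by the cyclic subgroup they generate; each cyclic subgroup of order d accounts for φ(d) elements.
Cyclic subgroups by order — order 1: 1; order 2: 15; order 3: 1; order 5: 1; order 15: 1.
Total: 19.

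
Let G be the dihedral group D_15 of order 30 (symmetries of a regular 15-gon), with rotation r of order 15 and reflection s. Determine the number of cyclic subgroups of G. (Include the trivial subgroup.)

19

Group the elements of G by the cyclic subgroup they generate; each cyclic subgroup of order d accounts for φ(d) elements.
Cyclic subgroups by order — order 1: 1; order 2: 15; order 3: 1; order 5: 1; order 15: 1.
Total: 19.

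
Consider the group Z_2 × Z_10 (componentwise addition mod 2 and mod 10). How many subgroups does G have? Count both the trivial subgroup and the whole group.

10

|G| = 20, so by Lagrange every subgroup order divides 20. Divisors: 1, 2, 4, 5, 10, 20.
Subgroups by order — order 1: 1; order 2: 3; order 4: 1; order 5: 1; order 10: 3; order 20: 1.
Total: 1 + 3 + 1 + 1 + 3 + 1 = 10.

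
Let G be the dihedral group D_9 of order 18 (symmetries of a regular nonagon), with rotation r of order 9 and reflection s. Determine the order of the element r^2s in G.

2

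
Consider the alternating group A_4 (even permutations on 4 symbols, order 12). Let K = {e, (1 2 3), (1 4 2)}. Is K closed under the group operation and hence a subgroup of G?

No

(1 2 3) ∈ K but its inverse (1 3 2) ∉ K, so K is not a subgroup.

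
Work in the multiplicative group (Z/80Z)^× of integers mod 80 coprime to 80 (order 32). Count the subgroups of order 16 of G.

7

|G| = 32 and 16 | 32, so subgroups of order 16 are possible by Lagrange.
The subgroups of order 16 are: {1, 7, 9, 11, 13, 19, 23, 37, 41, 47, 49, 51, 53, 59, 63, 77}; {1, 3, 9, 11, 17, 19, 27, 33, 41, 43, 49, 51, 57, 59, 67, 73}; {1, 9, 11, 19, 21, 29, 31, 39, 41, 49, 51, 59, 61, 69, 71, 79}; {1, 9, 13, 17, 21, 29, 33, 37, 41, 49, 53, 57, 61, 69, 73, 77}; … (7 in all).
So G has 7 subgroups of order 16.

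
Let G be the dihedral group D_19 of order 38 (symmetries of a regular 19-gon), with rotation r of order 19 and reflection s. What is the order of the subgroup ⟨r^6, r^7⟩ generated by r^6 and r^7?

|⟨r^6⟩| = 19 and |⟨r^7⟩| = 19, so |H| is a multiple of lcm(19, 19) = 19 and divides |G| = 38.
Closing under the operation: H = {e, r, r^2, r^3, r^4, r^5, r^6, r^7, r^8, r^9, r^10, r^11, r^12, r^13, r^14, r^15, r^16, r^17, r^18}, so |H| = 19.

19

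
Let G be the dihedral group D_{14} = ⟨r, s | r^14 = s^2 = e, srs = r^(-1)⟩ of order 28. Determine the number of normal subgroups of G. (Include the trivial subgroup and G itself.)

7

G has 28 subgroups. Checking conjugation-invariance by order — order 1: 1/1 normal; order 2: 1/15 normal; order 4: 0/7 normal; order 7: 1/1 normal; order 14: 3/3 normal; order 28: 1/1 normal.
Total normal subgroups: 7.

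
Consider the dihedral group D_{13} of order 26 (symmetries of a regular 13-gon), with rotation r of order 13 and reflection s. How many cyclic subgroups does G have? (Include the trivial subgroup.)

A cyclic subgroup of order d is generated by each of its φ(d) elements of order d, so the cyclic subgroups of order d number (#elements of order d)/φ(d).
Cyclic subgroups by order — order 1: 1; order 2: 13; order 13: 1.
Total: 15.

15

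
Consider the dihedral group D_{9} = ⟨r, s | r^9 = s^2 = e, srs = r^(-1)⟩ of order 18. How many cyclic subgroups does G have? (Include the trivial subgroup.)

A cyclic subgroup of order d is generated by each of its φ(d) elements of order d, so the cyclic subgroups of order d number (#elements of order d)/φ(d).
Cyclic subgroups by order — order 1: 1; order 2: 9; order 3: 1; order 9: 1.
Total: 12.

12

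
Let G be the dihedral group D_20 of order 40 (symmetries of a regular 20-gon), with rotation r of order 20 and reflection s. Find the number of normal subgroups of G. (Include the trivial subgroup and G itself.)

9

G has 48 subgroups. Checking conjugation-invariance by order — order 1: 1/1 normal; order 2: 1/21 normal; order 4: 1/11 normal; order 5: 1/1 normal; order 8: 0/5 normal; order 10: 1/5 normal; order 20: 3/3 normal; order 40: 1/1 normal.
Total normal subgroups: 9.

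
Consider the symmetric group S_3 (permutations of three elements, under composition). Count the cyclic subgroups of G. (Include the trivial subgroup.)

5

Group the elements of G by the cyclic subgroup they generate; each cyclic subgroup of order d accounts for φ(d) elements.
Cyclic subgroups by order — order 1: 1; order 2: 3; order 3: 1.
Total: 5.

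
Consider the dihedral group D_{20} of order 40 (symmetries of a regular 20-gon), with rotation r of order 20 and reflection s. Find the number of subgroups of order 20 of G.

|G| = 40 and 20 | 40, so subgroups of order 20 are possible by Lagrange.
The subgroups of order 20 are: {e, r, r^2, r^3, r^4, r^5, r^6, r^7, r^8, r^9, r^10, r^11, r^12, r^13, r^14, r^15, r^16, r^17, r^18, r^19}; {e, r^2, r^4, r^6, r^8, r^10, r^12, r^14, r^16, r^18, s, r^2s, r^4s, r^6s, r^8s, r^10s, r^12s, r^14s, r^16s, r^18s}; {e, r^2, r^4, r^6, r^8, r^10, r^12, r^14, r^16, r^18, rs, r^3s, r^5s, r^7s, r^9s, r^11s, r^13s, r^15s, r^17s, r^19s}.
So G has 3 subgroups of order 20.

3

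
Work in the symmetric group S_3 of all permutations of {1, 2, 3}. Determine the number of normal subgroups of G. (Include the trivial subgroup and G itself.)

3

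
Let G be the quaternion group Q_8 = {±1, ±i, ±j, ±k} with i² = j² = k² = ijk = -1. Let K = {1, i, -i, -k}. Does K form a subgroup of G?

-k ∈ K but its inverse k ∉ K, so K is not a subgroup.

No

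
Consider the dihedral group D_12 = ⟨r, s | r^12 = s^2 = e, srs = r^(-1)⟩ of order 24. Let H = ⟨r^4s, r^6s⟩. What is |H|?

|⟨r^4s⟩| = 2 and |⟨r^6s⟩| = 2, so |H| is a multiple of lcm(2, 2) = 2 and divides |G| = 24.
Closing under the operation: H = {e, r^2, r^4, r^6, r^8, r^10, s, r^2s, r^4s, r^6s, r^8s, r^10s}, so |H| = 12.

12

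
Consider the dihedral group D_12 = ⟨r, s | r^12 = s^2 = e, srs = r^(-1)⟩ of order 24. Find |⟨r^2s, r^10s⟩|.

6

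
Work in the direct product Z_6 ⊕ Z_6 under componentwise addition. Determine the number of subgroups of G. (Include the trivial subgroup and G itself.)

30

|G| = 36, so by Lagrange every subgroup order divides 36. Divisors: 1, 2, 3, 4, 6, 9, 12, 18, 36.
Subgroups by order — order 1: 1; order 2: 3; order 3: 4; order 4: 1; order 6: 12; order 9: 1; order 12: 4; order 18: 3; order 36: 1.
Total: 1 + 3 + 4 + 1 + 12 + 1 + 4 + 3 + 1 = 30.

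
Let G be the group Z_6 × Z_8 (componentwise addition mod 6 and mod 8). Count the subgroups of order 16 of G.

1

|G| = 48 and 16 | 48, so subgroups of order 16 are possible by Lagrange.
The subgroups of order 16 are: {(0,0), (0,1), (0,2), (0,3), (0,4), (0,5), (0,6), (0,7), (3,0), (3,1), (3,2), (3,3), (3,4), (3,5), (3,6), (3,7)}.
So G has 1 subgroup of order 16.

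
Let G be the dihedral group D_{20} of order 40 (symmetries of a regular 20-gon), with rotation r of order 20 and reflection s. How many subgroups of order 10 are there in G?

5

|G| = 40 and 10 | 40, so subgroups of order 10 are possible by Lagrange.
The subgroups of order 10 are: {e, r^2, r^4, r^6, r^8, r^10, r^12, r^14, r^16, r^18}; {e, r^4, r^8, r^12, r^16, r^2s, r^6s, r^10s, r^14s, r^18s}; {e, r^4, r^8, r^12, r^16, r^3s, r^7s, r^11s, r^15s, r^19s}; {e, r^4, r^8, r^12, r^16, s, r^4s, r^8s, r^12s, r^16s}; … (5 in all).
So G has 5 subgroups of order 10.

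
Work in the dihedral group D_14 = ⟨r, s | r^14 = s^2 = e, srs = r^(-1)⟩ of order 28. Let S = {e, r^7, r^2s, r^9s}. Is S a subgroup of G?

Yes

|S| = 4 divides |G| = 28, consistent with Lagrange.
S contains the identity, every element's inverse is in S, and S is closed under ·: it is a subgroup.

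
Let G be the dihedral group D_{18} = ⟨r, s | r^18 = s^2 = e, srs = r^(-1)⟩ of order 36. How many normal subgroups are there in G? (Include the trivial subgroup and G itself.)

G has 45 subgroups. Checking conjugation-invariance by order — order 1: 1/1 normal; order 2: 1/19 normal; order 3: 1/1 normal; order 4: 0/9 normal; order 6: 1/7 normal; order 9: 1/1 normal; order 12: 0/3 normal; order 18: 3/3 normal; order 36: 1/1 normal.
Total normal subgroups: 9.

9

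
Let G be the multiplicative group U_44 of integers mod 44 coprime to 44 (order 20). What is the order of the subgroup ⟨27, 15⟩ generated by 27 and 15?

10

|⟨27⟩| = 10 and |⟨15⟩| = 10, so |H| is a multiple of lcm(10, 10) = 10 and divides |G| = 20.
Closing under the operation: H = {1, 3, 5, 9, 15, 23, 25, 27, 31, 37}, so |H| = 10.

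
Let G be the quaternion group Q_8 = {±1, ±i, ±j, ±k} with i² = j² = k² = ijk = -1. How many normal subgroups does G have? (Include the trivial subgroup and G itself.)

G has 6 subgroups. Checking conjugation-invariance by order — order 1: 1/1 normal; order 2: 1/1 normal; order 4: 3/3 normal; order 8: 1/1 normal.
Total normal subgroups: 6.

6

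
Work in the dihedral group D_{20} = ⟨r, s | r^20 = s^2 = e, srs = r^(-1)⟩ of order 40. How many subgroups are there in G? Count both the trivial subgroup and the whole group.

|G| = 40, so by Lagrange every subgroup order divides 40. Divisors: 1, 2, 4, 5, 8, 10, 20, 40.
Subgroups by order — order 1: 1; order 2: 21; order 4: 11; order 5: 1; order 8: 5; order 10: 5; order 20: 3; order 40: 1.
Total: 1 + 21 + 11 + 1 + 5 + 5 + 3 + 1 = 48.

48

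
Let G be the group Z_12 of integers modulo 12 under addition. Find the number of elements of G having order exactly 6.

In a cyclic group of order 12, the number of elements of order d (for d | 12) is φ(d).
φ(6) = 2.

2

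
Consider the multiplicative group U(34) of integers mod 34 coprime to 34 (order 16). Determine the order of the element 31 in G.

Compute successive powers of 31 mod 34: 31, 9, 7, 13, 29, 15, 23, 33, …; 31^16 ≡ 1 (mod 34).
So |⟨31⟩| = 16.

16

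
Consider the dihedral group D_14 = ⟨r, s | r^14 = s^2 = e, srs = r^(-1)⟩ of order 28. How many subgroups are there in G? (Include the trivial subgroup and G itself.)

28

|G| = 28, so by Lagrange every subgroup order divides 28. Divisors: 1, 2, 4, 7, 14, 28.
Subgroups by order — order 1: 1; order 2: 15; order 4: 7; order 7: 1; order 14: 3; order 28: 1.
Total: 1 + 15 + 7 + 1 + 3 + 1 = 28.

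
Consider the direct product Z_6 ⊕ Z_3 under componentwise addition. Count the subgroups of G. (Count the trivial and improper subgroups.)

12

|G| = 18, so by Lagrange every subgroup order divides 18. Divisors: 1, 2, 3, 6, 9, 18.
Subgroups by order — order 1: 1; order 2: 1; order 3: 4; order 6: 4; order 9: 1; order 18: 1.
Total: 1 + 1 + 4 + 4 + 1 + 1 = 12.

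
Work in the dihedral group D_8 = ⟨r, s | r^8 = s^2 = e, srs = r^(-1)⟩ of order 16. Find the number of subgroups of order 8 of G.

3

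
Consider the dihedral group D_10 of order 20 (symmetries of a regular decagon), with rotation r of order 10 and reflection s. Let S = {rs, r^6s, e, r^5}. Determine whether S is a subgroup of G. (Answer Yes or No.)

Yes

|S| = 4 divides |G| = 20, consistent with Lagrange.
S contains the identity, every element's inverse is in S, and S is closed under ·: it is a subgroup.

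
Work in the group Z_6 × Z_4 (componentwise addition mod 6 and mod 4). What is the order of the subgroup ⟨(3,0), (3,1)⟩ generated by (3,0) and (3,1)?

8

|⟨(3,0)⟩| = 2 and |⟨(3,1)⟩| = 4, so |H| is a multiple of lcm(2, 4) = 4 and divides |G| = 24.
Closing under the operation: H = {(0,0), (0,1), (0,2), (0,3), (3,0), (3,1), (3,2), (3,3)}, so |H| = 8.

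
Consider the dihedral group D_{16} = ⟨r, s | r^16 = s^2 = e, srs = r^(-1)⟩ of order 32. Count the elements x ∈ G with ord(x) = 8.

The elements of order 8 are: r^2, r^6, r^10, r^14.
That's 4.

4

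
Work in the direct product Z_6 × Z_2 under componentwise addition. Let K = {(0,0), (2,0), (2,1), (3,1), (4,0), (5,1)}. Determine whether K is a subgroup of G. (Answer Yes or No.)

(2,1) ∈ K but its inverse (4,1) ∉ K, so K is not a subgroup.

No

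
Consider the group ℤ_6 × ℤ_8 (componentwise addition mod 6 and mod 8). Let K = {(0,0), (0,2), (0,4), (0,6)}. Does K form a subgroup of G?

|K| = 4 divides |G| = 48, consistent with Lagrange.
K contains the identity, every element's inverse is in K, and K is closed under +: it is a subgroup.
In fact K = ⟨(0,2)⟩.

Yes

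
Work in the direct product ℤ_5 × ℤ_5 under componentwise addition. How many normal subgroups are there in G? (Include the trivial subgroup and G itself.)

G is abelian, so every subgroup is normal.
G has 8 subgroups in total, hence 8 normal subgroups.

8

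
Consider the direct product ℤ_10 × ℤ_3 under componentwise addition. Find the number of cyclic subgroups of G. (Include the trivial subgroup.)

Group the elements of G by the cyclic subgroup they generate; each cyclic subgroup of order d accounts for φ(d) elements.
Cyclic subgroups by order — order 1: 1; order 2: 1; order 3: 1; order 5: 1; order 6: 1; order 10: 1; order 15: 1; order 30: 1.
Total: 8.

8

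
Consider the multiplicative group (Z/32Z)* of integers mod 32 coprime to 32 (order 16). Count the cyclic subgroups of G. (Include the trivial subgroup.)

Each element a generates a cyclic subgroup ⟨a⟩; distinct elements may generate the same one (a cyclic group of order d has φ(d) generators).
Cyclic subgroups by order — order 1: 1; order 2: 3; order 4: 2; order 8: 2.
Total: 8.

8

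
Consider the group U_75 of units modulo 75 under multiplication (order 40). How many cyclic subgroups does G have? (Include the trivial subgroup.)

12

Group the elements of G by the cyclic subgroup they generate; each cyclic subgroup of order d accounts for φ(d) elements.
Cyclic subgroups by order — order 1: 1; order 2: 3; order 4: 2; order 5: 1; order 10: 3; order 20: 2.
Total: 12.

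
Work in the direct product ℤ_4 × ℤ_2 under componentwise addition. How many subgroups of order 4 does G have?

3

|G| = 8 and 4 | 8, so subgroups of order 4 are possible by Lagrange.
The subgroups of order 4 are: {(0,0), (0,1), (2,0), (2,1)}; {(0,0), (1,0), (2,0), (3,0)}; {(0,0), (1,1), (2,0), (3,1)}.
So G has 3 subgroups of order 4.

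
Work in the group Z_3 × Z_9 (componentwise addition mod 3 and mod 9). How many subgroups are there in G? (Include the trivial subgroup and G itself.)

|G| = 27, so by Lagrange every subgroup order divides 27. Divisors: 1, 3, 9, 27.
Subgroups by order — order 1: 1; order 3: 4; order 9: 4; order 27: 1.
Total: 1 + 4 + 4 + 1 = 10.

10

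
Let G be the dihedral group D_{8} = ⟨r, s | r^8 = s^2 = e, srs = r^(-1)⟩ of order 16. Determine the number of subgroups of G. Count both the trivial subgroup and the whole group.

19

|G| = 16, so by Lagrange every subgroup order divides 16. Divisors: 1, 2, 4, 8, 16.
Subgroups by order — order 1: 1; order 2: 9; order 4: 5; order 8: 3; order 16: 1.
Total: 1 + 9 + 5 + 3 + 1 = 19.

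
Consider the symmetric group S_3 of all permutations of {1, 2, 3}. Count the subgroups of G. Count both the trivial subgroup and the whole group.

6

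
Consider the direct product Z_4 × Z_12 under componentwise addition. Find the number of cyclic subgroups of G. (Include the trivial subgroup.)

20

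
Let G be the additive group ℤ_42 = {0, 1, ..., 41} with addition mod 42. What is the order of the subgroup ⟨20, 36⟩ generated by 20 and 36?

|⟨20⟩| = 21 and |⟨36⟩| = 7, so |H| is a multiple of lcm(21, 7) = 21 and divides |G| = 42.
Closing under the operation: H = {0, 2, 4, 6, 8, 10, 12, 14, 16, 18, 20, 22, 24, 26, 28, 30, 32, 34, 36, 38, 40}, so |H| = 21.

21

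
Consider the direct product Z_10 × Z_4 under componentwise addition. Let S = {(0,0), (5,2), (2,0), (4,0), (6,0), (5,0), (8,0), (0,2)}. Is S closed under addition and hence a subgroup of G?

Closure fails: (4,0) + (0,2) = (4,2) ∉ S. So S is not a subgroup.

No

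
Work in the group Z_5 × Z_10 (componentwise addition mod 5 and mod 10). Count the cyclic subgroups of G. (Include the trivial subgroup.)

14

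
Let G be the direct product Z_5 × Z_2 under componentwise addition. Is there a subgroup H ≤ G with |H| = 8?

No

8 does not divide |G| = 10, so by Lagrange no subgroup of order 8 exists.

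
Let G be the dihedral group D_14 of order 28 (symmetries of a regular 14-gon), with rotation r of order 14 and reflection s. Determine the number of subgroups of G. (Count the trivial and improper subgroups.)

|G| = 28, so by Lagrange every subgroup order divides 28. Divisors: 1, 2, 4, 7, 14, 28.
Subgroups by order — order 1: 1; order 2: 15; order 4: 7; order 7: 1; order 14: 3; order 28: 1.
Total: 1 + 15 + 7 + 1 + 3 + 1 = 28.

28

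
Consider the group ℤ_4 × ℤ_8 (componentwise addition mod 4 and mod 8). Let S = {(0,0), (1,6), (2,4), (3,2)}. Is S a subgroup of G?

|S| = 4 divides |G| = 32, consistent with Lagrange.
S contains the identity, every element's inverse is in S, and S is closed under +: it is a subgroup.
In fact S = ⟨(1,6)⟩.

Yes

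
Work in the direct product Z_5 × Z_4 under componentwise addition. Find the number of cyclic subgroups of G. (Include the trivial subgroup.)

6

Each element a generates a cyclic subgroup ⟨a⟩; distinct elements may generate the same one (a cyclic group of order d has φ(d) generators).
Cyclic subgroups by order — order 1: 1; order 2: 1; order 4: 1; order 5: 1; order 10: 1; order 20: 1.
Total: 6.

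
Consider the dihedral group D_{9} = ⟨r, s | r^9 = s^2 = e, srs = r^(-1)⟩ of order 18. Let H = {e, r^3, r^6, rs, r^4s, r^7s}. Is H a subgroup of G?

Yes

|H| = 6 divides |G| = 18, consistent with Lagrange.
H contains the identity, every element's inverse is in H, and H is closed under ·: it is a subgroup.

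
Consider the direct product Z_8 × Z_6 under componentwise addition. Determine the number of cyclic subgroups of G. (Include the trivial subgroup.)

Each element a generates a cyclic subgroup ⟨a⟩; distinct elements may generate the same one (a cyclic group of order d has φ(d) generators).
Cyclic subgroups by order — order 1: 1; order 2: 3; order 3: 1; order 4: 2; order 6: 3; order 8: 2; order 12: 2; order 24: 2.
Total: 16.

16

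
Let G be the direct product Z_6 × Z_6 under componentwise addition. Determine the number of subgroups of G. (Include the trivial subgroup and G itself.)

|G| = 36, so by Lagrange every subgroup order divides 36. Divisors: 1, 2, 3, 4, 6, 9, 12, 18, 36.
Subgroups by order — order 1: 1; order 2: 3; order 3: 4; order 4: 1; order 6: 12; order 9: 1; order 12: 4; order 18: 3; order 36: 1.
Total: 1 + 3 + 4 + 1 + 12 + 1 + 4 + 3 + 1 = 30.

30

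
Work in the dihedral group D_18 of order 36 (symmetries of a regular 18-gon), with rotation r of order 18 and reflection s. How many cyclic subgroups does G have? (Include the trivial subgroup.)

A cyclic subgroup of order d is generated by each of its φ(d) elements of order d, so the cyclic subgroups of order d number (#elements of order d)/φ(d).
Cyclic subgroups by order — order 1: 1; order 2: 19; order 3: 1; order 6: 1; order 9: 1; order 18: 1.
Total: 24.

24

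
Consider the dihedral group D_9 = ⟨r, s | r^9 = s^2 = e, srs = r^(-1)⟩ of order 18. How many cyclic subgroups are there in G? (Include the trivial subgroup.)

12

Each element a generates a cyclic subgroup ⟨a⟩; distinct elements may generate the same one (a cyclic group of order d has φ(d) generators).
Cyclic subgroups by order — order 1: 1; order 2: 9; order 3: 1; order 9: 1.
Total: 12.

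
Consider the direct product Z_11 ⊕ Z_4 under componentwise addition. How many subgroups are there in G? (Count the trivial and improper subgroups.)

6

|G| = 44, so by Lagrange every subgroup order divides 44. Divisors: 1, 2, 4, 11, 22, 44.
Subgroups by order — order 1: 1; order 2: 1; order 4: 1; order 11: 1; order 22: 1; order 44: 1.
Total: 1 + 1 + 1 + 1 + 1 + 1 = 6.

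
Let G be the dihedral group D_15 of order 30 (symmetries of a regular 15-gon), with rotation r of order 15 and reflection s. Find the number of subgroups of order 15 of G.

1

|G| = 30 and 15 | 30, so subgroups of order 15 are possible by Lagrange.
The subgroups of order 15 are: {e, r, r^2, r^3, r^4, r^5, r^6, r^7, r^8, r^9, r^10, r^11, r^12, r^13, r^14}.
So G has 1 subgroup of order 15.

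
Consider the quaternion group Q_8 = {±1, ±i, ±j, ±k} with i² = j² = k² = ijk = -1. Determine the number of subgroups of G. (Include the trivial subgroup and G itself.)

|G| = 8, so by Lagrange every subgroup order divides 8. Divisors: 1, 2, 4, 8.
Subgroups by order — order 1: 1; order 2: 1; order 4: 3; order 8: 1.
Total: 1 + 1 + 3 + 1 = 6.

6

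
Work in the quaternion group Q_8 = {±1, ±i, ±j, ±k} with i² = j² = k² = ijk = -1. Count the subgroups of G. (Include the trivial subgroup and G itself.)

|G| = 8, so by Lagrange every subgroup order divides 8. Divisors: 1, 2, 4, 8.
Subgroups by order — order 1: 1; order 2: 1; order 4: 3; order 8: 1.
Total: 1 + 1 + 3 + 1 = 6.

6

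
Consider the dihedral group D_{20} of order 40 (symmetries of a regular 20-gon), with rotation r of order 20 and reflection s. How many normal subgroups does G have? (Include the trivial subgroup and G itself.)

9

G has 48 subgroups. Checking conjugation-invariance by order — order 1: 1/1 normal; order 2: 1/21 normal; order 4: 1/11 normal; order 5: 1/1 normal; order 8: 0/5 normal; order 10: 1/5 normal; order 20: 3/3 normal; order 40: 1/1 normal.
Total normal subgroups: 9.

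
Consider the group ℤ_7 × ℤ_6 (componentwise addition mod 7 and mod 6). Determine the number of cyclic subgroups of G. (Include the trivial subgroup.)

8

Group the elements of G by the cyclic subgroup they generate; each cyclic subgroup of order d accounts for φ(d) elements.
Cyclic subgroups by order — order 1: 1; order 2: 1; order 3: 1; order 6: 1; order 7: 1; order 14: 1; order 21: 1; order 42: 1.
Total: 8.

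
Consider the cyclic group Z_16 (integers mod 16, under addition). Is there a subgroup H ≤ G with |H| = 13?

No

13 does not divide |G| = 16, so by Lagrange no subgroup of order 13 exists.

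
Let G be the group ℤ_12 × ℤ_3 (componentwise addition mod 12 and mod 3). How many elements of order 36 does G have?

An element (a,b) has order lcm(ord(a), ord(b)); count pairs with lcm equal to 36.
Enumerating gives 0 such elements.

0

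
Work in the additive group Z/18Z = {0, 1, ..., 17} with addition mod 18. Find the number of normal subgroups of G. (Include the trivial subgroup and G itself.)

G is abelian, so every subgroup is normal.
G has 6 subgroups in total, hence 6 normal subgroups.

6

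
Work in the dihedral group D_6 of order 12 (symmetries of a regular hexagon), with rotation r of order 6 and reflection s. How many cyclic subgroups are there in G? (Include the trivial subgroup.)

10

Group the elements of G by the cyclic subgroup they generate; each cyclic subgroup of order d accounts for φ(d) elements.
Cyclic subgroups by order — order 1: 1; order 2: 7; order 3: 1; order 6: 1.
Total: 10.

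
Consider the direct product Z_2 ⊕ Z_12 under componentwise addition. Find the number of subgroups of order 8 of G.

1

|G| = 24 and 8 | 24, so subgroups of order 8 are possible by Lagrange.
The subgroups of order 8 are: {(0,0), (0,3), (0,6), (0,9), (1,0), (1,3), (1,6), (1,9)}.
So G has 1 subgroup of order 8.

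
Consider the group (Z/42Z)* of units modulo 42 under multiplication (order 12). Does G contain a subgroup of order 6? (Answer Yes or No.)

Yes

6 | 12. A subgroup of order 6 is {1, 11, 23, 25, 29, 37}.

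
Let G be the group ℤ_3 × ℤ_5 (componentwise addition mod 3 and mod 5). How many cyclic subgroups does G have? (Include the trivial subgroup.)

A cyclic subgroup of order d is generated by each of its φ(d) elements of order d, so the cyclic subgroups of order d number (#elements of order d)/φ(d).
Cyclic subgroups by order — order 1: 1; order 3: 1; order 5: 1; order 15: 1.
Total: 4.

4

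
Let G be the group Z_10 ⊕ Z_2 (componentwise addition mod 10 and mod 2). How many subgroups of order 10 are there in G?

3

|G| = 20 and 10 | 20, so subgroups of order 10 are possible by Lagrange.
The subgroups of order 10 are: {(0,0), (0,1), (2,0), (2,1), (4,0), (4,1), (6,0), (6,1), (8,0), (8,1)}; {(0,0), (1,0), (2,0), (3,0), (4,0), (5,0), (6,0), (7,0), (8,0), (9,0)}; {(0,0), (1,1), (2,0), (3,1), (4,0), (5,1), (6,0), (7,1), (8,0), (9,1)}.
So G has 3 subgroups of order 10.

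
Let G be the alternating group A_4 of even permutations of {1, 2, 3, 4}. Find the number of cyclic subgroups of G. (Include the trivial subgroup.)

8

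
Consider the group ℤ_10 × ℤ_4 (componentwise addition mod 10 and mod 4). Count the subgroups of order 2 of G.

|G| = 40 and 2 | 40, so subgroups of order 2 are possible by Lagrange.
The subgroups of order 2 are: {(0,0), (0,2)}; {(0,0), (5,0)}; {(0,0), (5,2)}.
So G has 3 subgroups of order 2.

3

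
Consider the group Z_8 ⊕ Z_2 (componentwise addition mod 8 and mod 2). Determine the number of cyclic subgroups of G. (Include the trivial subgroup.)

8

A cyclic subgroup of order d is generated by each of its φ(d) elements of order d, so the cyclic subgroups of order d number (#elements of order d)/φ(d).
Cyclic subgroups by order — order 1: 1; order 2: 3; order 4: 2; order 8: 2.
Total: 8.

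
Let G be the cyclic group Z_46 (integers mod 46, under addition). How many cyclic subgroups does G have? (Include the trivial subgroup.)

4

A cyclic subgroup of order d is generated by each of its φ(d) elements of order d, so the cyclic subgroups of order d number (#elements of order d)/φ(d).
Cyclic subgroups by order — order 1: 1; order 2: 1; order 23: 1; order 46: 1.
Total: 4.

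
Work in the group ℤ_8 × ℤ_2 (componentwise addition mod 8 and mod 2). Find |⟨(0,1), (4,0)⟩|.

|⟨(0,1)⟩| = 2 and |⟨(4,0)⟩| = 2, so |H| is a multiple of lcm(2, 2) = 2 and divides |G| = 16.
Closing under the operation: H = {(0,0), (0,1), (4,0), (4,1)}, so |H| = 4.

4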